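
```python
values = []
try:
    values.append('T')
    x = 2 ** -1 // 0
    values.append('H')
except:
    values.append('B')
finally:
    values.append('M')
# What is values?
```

Step-by-step execution trace:
1. try: `values.append('T')` → values = ['T'].
2. `x = 2 ** -1 // 0` raises ZeroDivisionError; `values.append('H')` is not reached.
3. bare `except` matches → `values.append('B')` → values = ['T', 'B'].
4. finally always runs: `values.append('M')` → values = ['T', 'B', 'M'].
Result: ['T', 'B', 'M']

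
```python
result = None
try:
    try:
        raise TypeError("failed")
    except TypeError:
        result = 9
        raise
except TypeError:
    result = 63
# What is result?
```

Step-by-step execution trace:
1. Inner try: `raise TypeError("failed")` raises TypeError.
2. Inner `except TypeError` matches → result = 9.
3. bare `raise` re-raises the same TypeError.
4. Outer `except TypeError` matches → result = 63.
Result: 63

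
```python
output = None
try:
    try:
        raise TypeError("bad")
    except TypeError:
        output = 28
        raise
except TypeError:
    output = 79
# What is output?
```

Step-by-step execution trace:
1. Inner try: `raise TypeError("bad")` raises TypeError.
2. Inner `except TypeError` matches → output = 28.
3. bare `raise` re-raises the same TypeError.
4. Outer `except TypeError` matches → output = 79.
Result: 79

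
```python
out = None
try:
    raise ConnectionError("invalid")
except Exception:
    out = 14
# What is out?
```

Step-by-step execution trace:
1. `raise ConnectionError(...)` raises ConnectionError.
2. `except Exception` matches (ConnectionError is a subclass of Exception) → out = 14.
Result: 14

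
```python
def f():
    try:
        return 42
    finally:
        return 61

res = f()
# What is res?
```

Step-by-step execution trace:
1. `f()` enters try: `return 42` sets pending return value 42.
2. Before returning, `finally: return 61` runs and overrides the pending return.
3. f() returns 61 → res = 61.
Result: 61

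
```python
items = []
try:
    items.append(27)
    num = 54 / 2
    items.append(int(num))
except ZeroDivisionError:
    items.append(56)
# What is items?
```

Step-by-step execution trace:
1. try: `items.append(27)` → items = [27].
2. `num = 54 / 2` → num = 27.0. No exception raised.
3. `items.append(int(num))` → items = [27, 27].
4. `except ZeroDivisionError` is skipped (no exception was raised).
Result: [27, 27]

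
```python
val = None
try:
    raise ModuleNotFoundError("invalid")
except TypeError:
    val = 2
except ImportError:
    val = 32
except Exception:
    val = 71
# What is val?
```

Step-by-step execution trace:
1. `raise ModuleNotFoundError(...)` raises ModuleNotFoundError.
2. `except TypeError` does not match (ModuleNotFoundError is not a subclass of TypeError); skipped.
3. `except ImportError` matches (ModuleNotFoundError is a subclass of ImportError) → val = 32.
4. `except Exception` is not reached.
Result: 32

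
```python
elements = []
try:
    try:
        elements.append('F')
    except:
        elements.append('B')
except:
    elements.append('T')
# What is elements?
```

Step-by-step execution trace:
1. Inner try: `elements.append('F')` → elements = ['F']. No exception raised.
2. Inner `except` is skipped.
3. Inner try completes normally; outer `except` is skipped.
Result: ['F']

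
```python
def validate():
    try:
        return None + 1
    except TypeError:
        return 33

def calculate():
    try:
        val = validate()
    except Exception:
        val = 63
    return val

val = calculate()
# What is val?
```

Step-by-step execution trace:
1. `calculate()` calls `validate()`.
2. In validate: `None + 1` raises TypeError; `except TypeError` catches it → returns 33.
3. In calculate: `val = validate()` → val = 33. No exception reaches calculate.
4. `except Exception` is skipped; calculate returns 33.
5. val = 33.
Result: 33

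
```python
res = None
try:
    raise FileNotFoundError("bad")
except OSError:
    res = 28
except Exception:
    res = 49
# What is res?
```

Step-by-step execution trace:
1. `raise FileNotFoundError(...)` raises FileNotFoundError.
2. `except OSError` matches (FileNotFoundError is a subclass of OSError) → res = 28.
3. `except Exception` is not reached.
Result: 28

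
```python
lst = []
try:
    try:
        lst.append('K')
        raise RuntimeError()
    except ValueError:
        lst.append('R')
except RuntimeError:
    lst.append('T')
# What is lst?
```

Step-by-step execution trace:
1. Inner try: `lst.append('K')` → lst = ['K'].
2. `raise RuntimeError()` raises RuntimeError.
3. Inner `except ValueError` does not match RuntimeError; exception propagates to outer try.
4. Outer `except RuntimeError` matches → `lst.append('T')` → lst = ['K', 'T'].
Result: ['K', 'T']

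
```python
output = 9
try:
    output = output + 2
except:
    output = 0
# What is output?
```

Step-by-step execution trace:
1. output starts at 9.
2. try: `output = output + 2` → output = 11. No exception raised.
3. `except` is skipped.
Result: 11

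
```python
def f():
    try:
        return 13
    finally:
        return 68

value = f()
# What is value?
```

Step-by-step execution trace:
1. `f()` enters try: `return 13` sets pending return value 13.
2. Before returning, `finally: return 68` runs and overrides the pending return.
3. f() returns 68 → value = 68.
Result: 68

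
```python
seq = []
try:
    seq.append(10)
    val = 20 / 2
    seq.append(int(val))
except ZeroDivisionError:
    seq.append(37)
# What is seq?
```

Step-by-step execution trace:
1. try: `seq.append(10)` → seq = [10].
2. `val = 20 / 2` → val = 10.0. No exception raised.
3. `seq.append(int(val))` → seq = [10, 10].
4. `except ZeroDivisionError` is skipped (no exception was raised).
Result: [10, 10]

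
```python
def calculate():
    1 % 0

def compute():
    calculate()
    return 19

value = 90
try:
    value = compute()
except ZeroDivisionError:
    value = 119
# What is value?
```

Step-by-step execution trace:
1. value starts at 90.
2. try: `compute()` calls `calculate()`.
3. `calculate()` evaluates `1 % 0`, which raises ZeroDivisionError; it propagates through compute (uncaught).
4. `return 19` in compute is not reached; the assignment to value does not complete.
5. `except ZeroDivisionError` matches → value = 119.
Result: 119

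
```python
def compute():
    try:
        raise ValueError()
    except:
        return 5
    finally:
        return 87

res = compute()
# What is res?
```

Step-by-step execution trace:
1. `compute()` enters try: `raise ValueError()` raises ValueError.
2. bare `except` matches → `return 5` sets pending return value 5.
3. Before returning, `finally: return 87` runs and overrides the pending return.
4. compute() returns 87 → res = 87.
Result: 87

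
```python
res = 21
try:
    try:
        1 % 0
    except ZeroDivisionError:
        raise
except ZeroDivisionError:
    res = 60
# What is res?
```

Step-by-step execution trace:
1. Inner try: `1 % 0` raises ZeroDivisionError.
2. Inner `except ZeroDivisionError` matches; bare `raise` re-raises the same ZeroDivisionError.
3. Outer `except ZeroDivisionError` matches → res = 60.
Result: 60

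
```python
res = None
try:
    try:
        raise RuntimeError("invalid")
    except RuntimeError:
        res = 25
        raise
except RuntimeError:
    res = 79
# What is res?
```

Step-by-step execution trace:
1. Inner try: `raise RuntimeError("invalid")` raises RuntimeError.
2. Inner `except RuntimeError` matches → res = 25.
3. bare `raise` re-raises the same RuntimeError.
4. Outer `except RuntimeError` matches → res = 79.
Result: 79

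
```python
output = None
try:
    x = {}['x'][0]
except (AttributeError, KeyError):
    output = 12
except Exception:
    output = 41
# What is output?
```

Step-by-step execution trace:
1. `x = {}['x'][0]` raises KeyError.
2. `except (AttributeError, KeyError)` matches (KeyError is in the tuple) → output = 12.
3. `except Exception` is not reached.
Result: 12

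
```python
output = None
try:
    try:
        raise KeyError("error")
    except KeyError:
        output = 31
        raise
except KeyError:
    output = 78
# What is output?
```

Step-by-step execution trace:
1. Inner try: `raise KeyError("error")` raises KeyError.
2. Inner `except KeyError` matches → output = 31.
3. bare `raise` re-raises the same KeyError.
4. Outer `except KeyError` matches → output = 78.
Result: 78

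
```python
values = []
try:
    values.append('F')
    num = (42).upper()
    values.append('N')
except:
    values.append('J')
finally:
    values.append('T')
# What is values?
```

Step-by-step execution trace:
1. try: `values.append('F')` → values = ['F'].
2. `num = (42).upper()` raises AttributeError; `values.append('N')` is not reached.
3. bare `except` matches → `values.append('J')` → values = ['F', 'J'].
4. finally always runs: `values.append('T')` → values = ['F', 'J', 'T'].
Result: ['F', 'J', 'T']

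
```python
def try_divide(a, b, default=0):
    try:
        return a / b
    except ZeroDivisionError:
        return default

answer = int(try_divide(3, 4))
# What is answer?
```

Step-by-step execution trace:
1. `try_divide(3, 4)` enters try: `return 3 / 4` → returns 0.75. No exception raised.
2. `except ZeroDivisionError` is skipped.
3. `int(0.75)` → 0 → answer = 0.
Result: 0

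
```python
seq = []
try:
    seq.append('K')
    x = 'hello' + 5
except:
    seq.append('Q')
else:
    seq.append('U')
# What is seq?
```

Step-by-step execution trace:
1. try: `seq.append('K')` → seq = ['K'].
2. `x = 'hello' + 5` raises TypeError.
3. bare `except` matches → `seq.append('Q')` → seq = ['K', 'Q'].
4. `else` is skipped (an exception was raised).
Result: ['K', 'Q']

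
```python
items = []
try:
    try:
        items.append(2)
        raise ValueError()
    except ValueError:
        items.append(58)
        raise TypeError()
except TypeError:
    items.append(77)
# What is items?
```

Step-by-step execution trace:
1. Inner try: `items.append(2)` → items = [2].
2. `raise ValueError()` raises ValueError.
3. Inner `except ValueError` matches → `items.append(58)` → items = [2, 58].
4. `raise TypeError()` raises TypeError; propagates to outer try.
5. Outer `except TypeError` matches → `items.append(77)` → items = [2, 58, 77].
Result: [2, 58, 77]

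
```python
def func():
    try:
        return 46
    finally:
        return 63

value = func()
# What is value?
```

Step-by-step execution trace:
1. `func()` enters try: `return 46` sets pending return value 46.
2. Before returning, `finally: return 63` runs and overrides the pending return.
3. func() returns 63 → value = 63.
Result: 63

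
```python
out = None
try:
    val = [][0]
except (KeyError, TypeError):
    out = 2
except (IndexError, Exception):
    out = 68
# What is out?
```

Step-by-step execution trace:
1. `val = [][0]` raises IndexError.
2. `except (KeyError, TypeError)` does not match IndexError; skipped.
3. `except (IndexError, Exception)` matches (IndexError is in the tuple) → out = 68.
Result: 68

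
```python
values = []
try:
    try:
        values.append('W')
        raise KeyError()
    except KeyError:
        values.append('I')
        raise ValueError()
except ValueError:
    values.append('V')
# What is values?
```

Step-by-step execution trace:
1. Inner try: `values.append('W')` → values = ['W'].
2. `raise KeyError()` raises KeyError.
3. Inner `except KeyError` matches → `values.append('I')` → values = ['W', 'I'].
4. `raise ValueError()` raises ValueError; propagates to outer try.
5. Outer `except ValueError` matches → `values.append('V')` → values = ['W', 'I', 'V'].
Result: ['W', 'I', 'V']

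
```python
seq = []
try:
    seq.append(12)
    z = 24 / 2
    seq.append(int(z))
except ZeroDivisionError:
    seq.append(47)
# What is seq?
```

Step-by-step execution trace:
1. try: `seq.append(12)` → seq = [12].
2. `z = 24 / 2` → z = 12.0. No exception raised.
3. `seq.append(int(z))` → seq = [12, 12].
4. `except ZeroDivisionError` is skipped (no exception was raised).
Result: [12, 12]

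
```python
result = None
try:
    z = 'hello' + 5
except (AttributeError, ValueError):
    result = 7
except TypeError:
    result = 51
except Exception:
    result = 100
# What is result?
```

Step-by-step execution trace:
1. `z = 'hello' + 5` raises TypeError.
2. `except (AttributeError, ValueError)` does not match TypeError; skipped.
3. `except TypeError` matches (exact type match) → result = 51.
4. `except Exception` is not reached.
Result: 51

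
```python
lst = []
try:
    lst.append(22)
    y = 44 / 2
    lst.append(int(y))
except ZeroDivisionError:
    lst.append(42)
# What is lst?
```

Step-by-step execution trace:
1. try: `lst.append(22)` → lst = [22].
2. `y = 44 / 2` → y = 22.0. No exception raised.
3. `lst.append(int(y))` → lst = [22, 22].
4. `except ZeroDivisionError` is skipped (no exception was raised).
Result: [22, 22]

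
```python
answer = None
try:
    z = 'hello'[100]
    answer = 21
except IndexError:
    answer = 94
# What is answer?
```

Step-by-step execution trace:
1. `z = 'hello'[100]` raises IndexError.
2. `answer = 21` is not reached.
3. `except IndexError` matches → answer = 94.
Result: 94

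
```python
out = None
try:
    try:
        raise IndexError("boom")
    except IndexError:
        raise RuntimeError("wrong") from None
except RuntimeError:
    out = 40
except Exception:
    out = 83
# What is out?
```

Step-by-step execution trace:
1. Inner try raises IndexError; inner `except IndexError` catches it.
2. `raise RuntimeError(...) from None` raises RuntimeError (from None suppresses __context__, but the active exception is still RuntimeError).
3. Outer `except RuntimeError` matches → out = 40.
4. `except Exception` is not reached.
Result: 40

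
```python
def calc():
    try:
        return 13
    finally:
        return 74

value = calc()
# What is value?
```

Step-by-step execution trace:
1. `calc()` enters try: `return 13` sets pending return value 13.
2. Before returning, `finally: return 74` runs and overrides the pending return.
3. calc() returns 74 → value = 74.
Result: 74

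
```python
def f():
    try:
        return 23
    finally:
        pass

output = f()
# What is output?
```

Step-by-step execution trace:
1. `f()` enters try: `return 23` sets pending return value 23.
2. Before returning, `finally: pass` runs (no effect).
3. f() returns 23 → output = 23.
Result: 23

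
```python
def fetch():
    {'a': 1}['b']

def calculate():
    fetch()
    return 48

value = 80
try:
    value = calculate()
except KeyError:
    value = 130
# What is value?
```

Step-by-step execution trace:
1. value starts at 80.
2. try: `calculate()` calls `fetch()`.
3. `fetch()` evaluates `{'a': 1}['b']`, which raises KeyError; it propagates through calculate (uncaught).
4. `return 48` in calculate is not reached; the assignment to value does not complete.
5. `except KeyError` matches → value = 130.
Result: 130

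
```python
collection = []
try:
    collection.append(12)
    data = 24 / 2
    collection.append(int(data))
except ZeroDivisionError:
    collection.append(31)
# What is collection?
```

Step-by-step execution trace:
1. try: `collection.append(12)` → collection = [12].
2. `data = 24 / 2` → data = 12.0. No exception raised.
3. `collection.append(int(data))` → collection = [12, 12].
4. `except ZeroDivisionError` is skipped (no exception was raised).
Result: [12, 12]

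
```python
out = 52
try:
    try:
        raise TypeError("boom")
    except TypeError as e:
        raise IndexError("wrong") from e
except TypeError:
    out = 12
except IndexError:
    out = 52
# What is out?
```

Step-by-step execution trace:
1. Inner try raises TypeError; inner `except TypeError as e` catches it.
2. `raise IndexError(...) from e` raises IndexError (TypeError is attached as __cause__, but only IndexError is active).
3. Outer `except TypeError` does not match IndexError; skipped.
4. Outer `except IndexError` matches → out = 52.
Result: 52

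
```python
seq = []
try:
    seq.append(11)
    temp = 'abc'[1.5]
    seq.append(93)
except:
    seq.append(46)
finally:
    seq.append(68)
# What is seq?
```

Step-by-step execution trace:
1. try: `seq.append(11)` → seq = [11].
2. `temp = 'abc'[1.5]` raises TypeError; `seq.append(93)` is not reached.
3. bare `except` matches → `seq.append(46)` → seq = [11, 46].
4. finally always runs: `seq.append(68)` → seq = [11, 46, 68].
Result: [11, 46, 68]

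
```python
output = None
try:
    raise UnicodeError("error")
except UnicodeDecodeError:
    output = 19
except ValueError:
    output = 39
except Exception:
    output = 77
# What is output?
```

Step-by-step execution trace:
1. `raise UnicodeError(...)` raises UnicodeError.
2. `except UnicodeDecodeError` does not match (UnicodeError is not a subclass of UnicodeDecodeError); skipped.
3. `except ValueError` matches (UnicodeError is a subclass of ValueError) → output = 39.
4. `except Exception` is not reached.
Result: 39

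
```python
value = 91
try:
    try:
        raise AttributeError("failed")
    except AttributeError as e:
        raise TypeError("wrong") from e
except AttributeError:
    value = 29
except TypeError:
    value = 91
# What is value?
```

Step-by-step execution trace:
1. Inner try raises AttributeError; inner `except AttributeError as e` catches it.
2. `raise TypeError(...) from e` raises TypeError (AttributeError is attached as __cause__, but only TypeError is active).
3. Outer `except AttributeError` does not match TypeError; skipped.
4. Outer `except TypeError` matches → value = 91.
Result: 91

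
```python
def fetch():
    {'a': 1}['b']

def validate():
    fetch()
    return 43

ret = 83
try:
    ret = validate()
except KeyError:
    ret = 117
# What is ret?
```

Step-by-step execution trace:
1. ret starts at 83.
2. try: `validate()` calls `fetch()`.
3. `fetch()` evaluates `{'a': 1}['b']`, which raises KeyError; it propagates through validate (uncaught).
4. `return 43` in validate is not reached; the assignment to ret does not complete.
5. `except KeyError` matches → ret = 117.
Result: 117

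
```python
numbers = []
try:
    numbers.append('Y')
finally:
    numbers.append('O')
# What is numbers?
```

Step-by-step execution trace:
1. try: `numbers.append('Y')` → numbers = ['Y'].
2. The try body completes without raising.
3. finally always runs: `numbers.append('O')` → numbers = ['Y', 'O'].
Result: ['Y', 'O']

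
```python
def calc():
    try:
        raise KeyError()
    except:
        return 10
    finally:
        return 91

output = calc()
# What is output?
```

Step-by-step execution trace:
1. `calc()` enters try: `raise KeyError()` raises KeyError.
2. bare `except` matches → `return 10` sets pending return value 10.
3. Before returning, `finally: return 91` runs and overrides the pending return.
4. calc() returns 91 → output = 91.
Result: 91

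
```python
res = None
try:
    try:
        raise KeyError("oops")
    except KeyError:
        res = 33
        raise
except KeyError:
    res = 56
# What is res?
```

Step-by-step execution trace:
1. Inner try: `raise KeyError("oops")` raises KeyError.
2. Inner `except KeyError` matches → res = 33.
3. bare `raise` re-raises the same KeyError.
4. Outer `except KeyError` matches → res = 56.
Result: 56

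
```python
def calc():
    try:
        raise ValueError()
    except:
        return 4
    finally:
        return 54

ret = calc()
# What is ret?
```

Step-by-step execution trace:
1. `calc()` enters try: `raise ValueError()` raises ValueError.
2. bare `except` matches → `return 4` sets pending return value 4.
3. Before returning, `finally: return 54` runs and overrides the pending return.
4. calc() returns 54 → ret = 54.
Result: 54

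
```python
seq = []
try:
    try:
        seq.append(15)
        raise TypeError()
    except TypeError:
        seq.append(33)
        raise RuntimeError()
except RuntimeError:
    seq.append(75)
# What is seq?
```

Step-by-step execution trace:
1. Inner try: `seq.append(15)` → seq = [15].
2. `raise TypeError()` raises TypeError.
3. Inner `except TypeError` matches → `seq.append(33)` → seq = [15, 33].
4. `raise RuntimeError()` raises RuntimeError; propagates to outer try.
5. Outer `except RuntimeError` matches → `seq.append(75)` → seq = [15, 33, 75].
Result: [15, 33, 75]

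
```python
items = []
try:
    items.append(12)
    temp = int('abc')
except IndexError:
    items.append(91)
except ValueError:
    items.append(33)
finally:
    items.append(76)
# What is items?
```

Step-by-step execution trace:
1. try: `items.append(12)` → items = [12].
2. `temp = int('abc')` raises ValueError.
3. `except IndexError` does not match ValueError; skipped.
4. `except ValueError` matches → `items.append(33)` → items = [12, 33].
5. finally always runs: `items.append(76)` → items = [12, 33, 76].
Result: [12, 33, 76]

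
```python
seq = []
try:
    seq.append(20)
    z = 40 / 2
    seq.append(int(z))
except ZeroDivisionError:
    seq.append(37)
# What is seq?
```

Step-by-step execution trace:
1. try: `seq.append(20)` → seq = [20].
2. `z = 40 / 2` → z = 20.0. No exception raised.
3. `seq.append(int(z))` → seq = [20, 20].
4. `except ZeroDivisionError` is skipped (no exception was raised).
Result: [20, 20]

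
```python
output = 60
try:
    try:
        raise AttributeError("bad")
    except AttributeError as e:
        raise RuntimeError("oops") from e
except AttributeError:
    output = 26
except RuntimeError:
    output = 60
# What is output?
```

Step-by-step execution trace:
1. Inner try raises AttributeError; inner `except AttributeError as e` catches it.
2. `raise RuntimeError(...) from e` raises RuntimeError (AttributeError is attached as __cause__, but only RuntimeError is active).
3. Outer `except AttributeError` does not match RuntimeError; skipped.
4. Outer `except RuntimeError` matches → output = 60.
Result: 60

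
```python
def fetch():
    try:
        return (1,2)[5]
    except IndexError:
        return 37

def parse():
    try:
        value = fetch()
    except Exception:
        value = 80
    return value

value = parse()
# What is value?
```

Step-by-step execution trace:
1. `parse()` calls `fetch()`.
2. In fetch: `(1,2)[5]` raises IndexError; `except IndexError` catches it → returns 37.
3. In parse: `value = fetch()` → value = 37. No exception reaches parse.
4. `except Exception` is skipped; parse returns 37.
5. value = 37.
Result: 37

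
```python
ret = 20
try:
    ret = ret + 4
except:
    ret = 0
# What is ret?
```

Step-by-step execution trace:
1. ret starts at 20.
2. try: `ret = ret + 4` → ret = 24. No exception raised.
3. `except` is skipped.
Result: 24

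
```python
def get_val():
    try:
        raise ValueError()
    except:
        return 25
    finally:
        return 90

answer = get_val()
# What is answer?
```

Step-by-step execution trace:
1. `get_val()` enters try: `raise ValueError()` raises ValueError.
2. bare `except` matches → `return 25` sets pending return value 25.
3. Before returning, `finally: return 90` runs and overrides the pending return.
4. get_val() returns 90 → answer = 90.
Result: 90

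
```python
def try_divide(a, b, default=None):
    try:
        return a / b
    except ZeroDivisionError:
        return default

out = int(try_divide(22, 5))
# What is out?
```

Step-by-step execution trace:
1. `try_divide(22, 5)` enters try: `return 22 / 5` → returns 4.4. No exception raised.
2. `except ZeroDivisionError` is skipped.
3. `int(4.4)` → 4 → out = 4.
Result: 4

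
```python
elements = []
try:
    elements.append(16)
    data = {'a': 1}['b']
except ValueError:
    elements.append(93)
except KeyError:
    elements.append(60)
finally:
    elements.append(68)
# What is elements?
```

Step-by-step execution trace:
1. try: `elements.append(16)` → elements = [16].
2. `data = {'a': 1}['b']` raises KeyError.
3. `except ValueError` does not match KeyError; skipped.
4. `except KeyError` matches → `elements.append(60)` → elements = [16, 60].
5. finally always runs: `elements.append(68)` → elements = [16, 60, 68].
Result: [16, 60, 68]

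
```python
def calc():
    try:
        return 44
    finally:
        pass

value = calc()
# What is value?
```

Step-by-step execution trace:
1. `calc()` enters try: `return 44` sets pending return value 44.
2. Before returning, `finally: pass` runs (no effect).
3. calc() returns 44 → value = 44.
Result: 44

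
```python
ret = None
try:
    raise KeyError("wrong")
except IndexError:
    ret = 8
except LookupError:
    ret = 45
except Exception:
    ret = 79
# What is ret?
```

Step-by-step execution trace:
1. `raise KeyError(...)` raises KeyError.
2. `except IndexError` does not match (KeyError is not a subclass of IndexError); skipped.
3. `except LookupError` matches (KeyError is a subclass of LookupError) → ret = 45.
4. `except Exception` is not reached.
Result: 45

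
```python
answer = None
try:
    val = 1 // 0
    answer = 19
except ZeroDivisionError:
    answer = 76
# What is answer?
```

Step-by-step execution trace:
1. `val = 1 // 0` raises ZeroDivisionError.
2. `answer = 19` is not reached.
3. `except ZeroDivisionError` matches → answer = 76.
Result: 76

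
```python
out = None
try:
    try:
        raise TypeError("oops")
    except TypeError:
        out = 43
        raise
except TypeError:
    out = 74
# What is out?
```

Step-by-step execution trace:
1. Inner try: `raise TypeError("oops")` raises TypeError.
2. Inner `except TypeError` matches → out = 43.
3. bare `raise` re-raises the same TypeError.
4. Outer `except TypeError` matches → out = 74.
Result: 74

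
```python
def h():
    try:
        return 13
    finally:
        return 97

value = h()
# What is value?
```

Step-by-step execution trace:
1. `h()` enters try: `return 13` sets pending return value 13.
2. Before returning, `finally: return 97` runs and overrides the pending return.
3. h() returns 97 → value = 97.
Result: 97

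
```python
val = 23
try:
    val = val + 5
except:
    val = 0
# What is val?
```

Step-by-step execution trace:
1. val starts at 23.
2. try: `val = val + 5` → val = 28. No exception raised.
3. `except` is skipped.
Result: 28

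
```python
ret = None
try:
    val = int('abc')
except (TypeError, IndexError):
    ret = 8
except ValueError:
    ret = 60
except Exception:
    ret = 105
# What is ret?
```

Step-by-step execution trace:
1. `val = int('abc')` raises ValueError.
2. `except (TypeError, IndexError)` does not match ValueError; skipped.
3. `except ValueError` matches (exact type match) → ret = 60.
4. `except Exception` is not reached.
Result: 60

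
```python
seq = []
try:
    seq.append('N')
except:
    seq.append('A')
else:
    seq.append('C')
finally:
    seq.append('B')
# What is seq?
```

Step-by-step execution trace:
1. try: `seq.append('N')` → seq = ['N']. No exception raised.
2. `except` is skipped.
3. `else` runs: `seq.append('C')` → seq = ['N', 'C'].
4. `finally` always runs: `seq.append('B')` → seq = ['N', 'C', 'B'].
Result: ['N', 'C', 'B']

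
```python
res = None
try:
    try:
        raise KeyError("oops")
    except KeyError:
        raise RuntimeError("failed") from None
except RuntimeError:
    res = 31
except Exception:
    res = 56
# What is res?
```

Step-by-step execution trace:
1. Inner try raises KeyError; inner `except KeyError` catches it.
2. `raise RuntimeError(...) from None` raises RuntimeError (from None suppresses __context__, but the active exception is still RuntimeError).
3. Outer `except RuntimeError` matches → res = 31.
4. `except Exception` is not reached.
Result: 31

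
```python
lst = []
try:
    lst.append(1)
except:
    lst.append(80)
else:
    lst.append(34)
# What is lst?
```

Step-by-step execution trace:
1. try: `lst.append(1)` → lst = [1]. No exception raised.
2. `except` is skipped.
3. `else` runs (try completed without exception): `lst.append(34)` → lst = [1, 34].
Result: [1, 34]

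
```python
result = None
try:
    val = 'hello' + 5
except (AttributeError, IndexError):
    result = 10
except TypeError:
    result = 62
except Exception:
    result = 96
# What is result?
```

Step-by-step execution trace:
1. `val = 'hello' + 5` raises TypeError.
2. `except (AttributeError, IndexError)` does not match TypeError; skipped.
3. `except TypeError` matches (exact type match) → result = 62.
4. `except Exception` is not reached.
Result: 62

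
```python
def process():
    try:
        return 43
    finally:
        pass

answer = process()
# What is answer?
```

Step-by-step execution trace:
1. `process()` enters try: `return 43` sets pending return value 43.
2. Before returning, `finally: pass` runs (no effect).
3. process() returns 43 → answer = 43.
Result: 43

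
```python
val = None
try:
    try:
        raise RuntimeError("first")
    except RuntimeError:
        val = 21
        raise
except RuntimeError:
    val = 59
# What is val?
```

Step-by-step execution trace:
1. Inner try: `raise RuntimeError("first")` raises RuntimeError.
2. Inner `except RuntimeError` matches → val = 21.
3. bare `raise` re-raises the same RuntimeError.
4. Outer `except RuntimeError` matches → val = 59.
Result: 59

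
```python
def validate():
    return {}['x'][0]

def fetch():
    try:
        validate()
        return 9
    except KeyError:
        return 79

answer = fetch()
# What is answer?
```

Step-by-step execution trace:
1. `fetch()` calls `validate()`.
2. `validate()` evaluates `{}['x'][0]`, which raises KeyError; it propagates to the caller.
3. `return 9` is not reached.
4. `except KeyError` in fetch matches → returns 79.
5. answer = 79.
Result: 79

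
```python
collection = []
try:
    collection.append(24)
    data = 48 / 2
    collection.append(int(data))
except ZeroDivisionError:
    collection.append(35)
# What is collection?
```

Step-by-step execution trace:
1. try: `collection.append(24)` → collection = [24].
2. `data = 48 / 2` → data = 24.0. No exception raised.
3. `collection.append(int(data))` → collection = [24, 24].
4. `except ZeroDivisionError` is skipped (no exception was raised).
Result: [24, 24]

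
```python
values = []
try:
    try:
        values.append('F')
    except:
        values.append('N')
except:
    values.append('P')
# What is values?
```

Step-by-step execution trace:
1. Inner try: `values.append('F')` → values = ['F']. No exception raised.
2. Inner `except` is skipped.
3. Inner try completes normally; outer `except` is skipped.
Result: ['F']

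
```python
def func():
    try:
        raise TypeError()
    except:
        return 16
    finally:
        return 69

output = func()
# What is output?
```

Step-by-step execution trace:
1. `func()` enters try: `raise TypeError()` raises TypeError.
2. bare `except` matches → `return 16` sets pending return value 16.
3. Before returning, `finally: return 69` runs and overrides the pending return.
4. func() returns 69 → output = 69.
Result: 69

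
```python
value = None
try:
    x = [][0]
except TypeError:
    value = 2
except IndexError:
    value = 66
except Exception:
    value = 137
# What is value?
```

Step-by-step execution trace:
1. `x = [][0]` raises IndexError.
2. `except TypeError` does not match IndexError; skipped.
3. `except IndexError` matches → value = 66.
4. Remaining except clauses are skipped.
Result: 66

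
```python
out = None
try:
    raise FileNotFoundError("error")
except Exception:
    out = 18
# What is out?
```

Step-by-step execution trace:
1. `raise FileNotFoundError(...)` raises FileNotFoundError.
2. `except Exception` matches (FileNotFoundError is a subclass of Exception) → out = 18.
Result: 18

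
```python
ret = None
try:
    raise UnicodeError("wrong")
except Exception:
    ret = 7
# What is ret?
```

Step-by-step execution trace:
1. `raise UnicodeError(...)` raises UnicodeError.
2. `except Exception` matches (UnicodeError is a subclass of Exception) → ret = 7.
Result: 7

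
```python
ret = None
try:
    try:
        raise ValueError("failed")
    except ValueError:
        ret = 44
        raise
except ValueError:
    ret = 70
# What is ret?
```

Step-by-step execution trace:
1. Inner try: `raise ValueError("failed")` raises ValueError.
2. Inner `except ValueError` matches → ret = 44.
3. bare `raise` re-raises the same ValueError.
4. Outer `except ValueError` matches → ret = 70.
Result: 70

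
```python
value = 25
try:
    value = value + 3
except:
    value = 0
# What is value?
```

Step-by-step execution trace:
1. value starts at 25.
2. try: `value = value + 3` → value = 28. No exception raised.
3. `except` is skipped.
Result: 28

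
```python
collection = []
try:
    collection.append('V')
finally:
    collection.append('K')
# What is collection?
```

Step-by-step execution trace:
1. try: `collection.append('V')` → collection = ['V'].
2. The try body completes without raising.
3. finally always runs: `collection.append('K')` → collection = ['V', 'K'].
Result: ['V', 'K']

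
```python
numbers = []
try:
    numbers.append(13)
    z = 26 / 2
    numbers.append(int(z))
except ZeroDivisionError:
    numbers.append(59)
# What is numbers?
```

Step-by-step execution trace:
1. try: `numbers.append(13)` → numbers = [13].
2. `z = 26 / 2` → z = 13.0. No exception raised.
3. `numbers.append(int(z))` → numbers = [13, 13].
4. `except ZeroDivisionError` is skipped (no exception was raised).
Result: [13, 13]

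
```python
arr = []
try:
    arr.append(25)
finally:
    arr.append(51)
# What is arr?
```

Step-by-step execution trace:
1. try: `arr.append(25)` → arr = [25].
2. The try body completes without raising.
3. finally always runs: `arr.append(51)` → arr = [25, 51].
Result: [25, 51]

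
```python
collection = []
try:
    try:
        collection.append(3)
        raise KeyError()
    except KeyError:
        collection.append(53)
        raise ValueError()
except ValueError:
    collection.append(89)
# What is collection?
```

Step-by-step execution trace:
1. Inner try: `collection.append(3)` → collection = [3].
2. `raise KeyError()` raises KeyError.
3. Inner `except KeyError` matches → `collection.append(53)` → collection = [3, 53].
4. `raise ValueError()` raises ValueError; propagates to outer try.
5. Outer `except ValueError` matches → `collection.append(89)` → collection = [3, 53, 89].
Result: [3, 53, 89]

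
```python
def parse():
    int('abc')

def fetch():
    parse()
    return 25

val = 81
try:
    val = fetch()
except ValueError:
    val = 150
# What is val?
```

Step-by-step execution trace:
1. val starts at 81.
2. try: `fetch()` calls `parse()`.
3. `parse()` evaluates `int('abc')`, which raises ValueError; it propagates through fetch (uncaught).
4. `return 25` in fetch is not reached; the assignment to val does not complete.
5. `except ValueError` matches → val = 150.
Result: 150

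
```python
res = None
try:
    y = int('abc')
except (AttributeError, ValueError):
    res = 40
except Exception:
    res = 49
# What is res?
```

Step-by-step execution trace:
1. `y = int('abc')` raises ValueError.
2. `except (AttributeError, ValueError)` matches (ValueError is in the tuple) → res = 40.
3. `except Exception` is not reached.
Result: 40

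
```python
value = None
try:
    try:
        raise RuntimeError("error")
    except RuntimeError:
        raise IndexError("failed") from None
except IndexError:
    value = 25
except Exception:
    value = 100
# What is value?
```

Step-by-step execution trace:
1. Inner try raises RuntimeError; inner `except RuntimeError` catches it.
2. `raise IndexError(...) from None` raises IndexError (from None suppresses __context__, but the active exception is still IndexError).
3. Outer `except IndexError` matches → value = 25.
4. `except Exception` is not reached.
Result: 25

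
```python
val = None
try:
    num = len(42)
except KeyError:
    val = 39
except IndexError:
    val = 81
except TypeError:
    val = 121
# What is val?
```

Step-by-step execution trace:
1. `num = len(42)` raises TypeError.
2. `except KeyError` does not match TypeError; skipped.
3. `except IndexError` does not match TypeError; skipped.
4. `except TypeError` matches → val = 121.
Result: 121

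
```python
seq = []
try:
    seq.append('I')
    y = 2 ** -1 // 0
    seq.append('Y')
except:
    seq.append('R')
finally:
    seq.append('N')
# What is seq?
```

Step-by-step execution trace:
1. try: `seq.append('I')` → seq = ['I'].
2. `y = 2 ** -1 // 0` raises ZeroDivisionError; `seq.append('Y')` is not reached.
3. bare `except` matches → `seq.append('R')` → seq = ['I', 'R'].
4. finally always runs: `seq.append('N')` → seq = ['I', 'R', 'N'].
Result: ['I', 'R', 'N']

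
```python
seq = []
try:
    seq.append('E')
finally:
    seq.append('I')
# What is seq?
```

Step-by-step execution trace:
1. try: `seq.append('E')` → seq = ['E'].
2. The try body completes without raising.
3. finally always runs: `seq.append('I')` → seq = ['E', 'I'].
Result: ['E', 'I']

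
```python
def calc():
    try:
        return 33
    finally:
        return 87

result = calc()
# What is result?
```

Step-by-step execution trace:
1. `calc()` enters try: `return 33` sets pending return value 33.
2. Before returning, `finally: return 87` runs and overrides the pending return.
3. calc() returns 87 → result = 87.
Result: 87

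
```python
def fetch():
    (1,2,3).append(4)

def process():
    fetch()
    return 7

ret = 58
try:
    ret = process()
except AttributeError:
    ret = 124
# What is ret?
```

Step-by-step execution trace:
1. ret starts at 58.
2. try: `process()` calls `fetch()`.
3. `fetch()` evaluates `(1,2,3).append(4)`, which raises AttributeError; it propagates through process (uncaught).
4. `return 7` in process is not reached; the assignment to ret does not complete.
5. `except AttributeError` matches → ret = 124.
Result: 124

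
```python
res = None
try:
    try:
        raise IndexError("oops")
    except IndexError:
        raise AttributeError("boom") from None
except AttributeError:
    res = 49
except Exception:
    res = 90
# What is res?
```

Step-by-step execution trace:
1. Inner try raises IndexError; inner `except IndexError` catches it.
2. `raise AttributeError(...) from None` raises AttributeError (from None suppresses __context__, but the active exception is still AttributeError).
3. Outer `except AttributeError` matches → res = 49.
4. `except Exception` is not reached.
Result: 49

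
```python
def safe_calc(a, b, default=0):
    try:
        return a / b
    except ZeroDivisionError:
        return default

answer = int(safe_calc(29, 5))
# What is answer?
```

Step-by-step execution trace:
1. `safe_calc(29, 5)` enters try: `return 29 / 5` → returns 5.8. No exception raised.
2. `except ZeroDivisionError` is skipped.
3. `int(5.8)` → 5 → answer = 5.
Result: 5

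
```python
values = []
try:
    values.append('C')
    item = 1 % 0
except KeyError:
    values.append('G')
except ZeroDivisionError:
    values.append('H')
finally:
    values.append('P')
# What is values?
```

Step-by-step execution trace:
1. try: `values.append('C')` → values = ['C'].
2. `item = 1 % 0` raises ZeroDivisionError.
3. `except KeyError` does not match ZeroDivisionError; skipped.
4. `except ZeroDivisionError` matches → `values.append('H')` → values = ['C', 'H'].
5. finally always runs: `values.append('P')` → values = ['C', 'H', 'P'].
Result: ['C', 'H', 'P']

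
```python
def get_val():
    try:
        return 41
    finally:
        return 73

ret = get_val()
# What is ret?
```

Step-by-step execution trace:
1. `get_val()` enters try: `return 41` sets pending return value 41.
2. Before returning, `finally: return 73` runs and overrides the pending return.
3. get_val() returns 73 → ret = 73.
Result: 73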